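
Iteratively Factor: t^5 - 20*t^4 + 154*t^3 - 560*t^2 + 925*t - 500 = (t - 5)*(t^4 - 15*t^3 + 79*t^2 - 165*t + 100) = (t - 5)^2*(t^3 - 10*t^2 + 29*t - 20) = (t - 5)^3*(t^2 - 5*t + 4) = (t - 5)^3*(t - 4)*(t - 1)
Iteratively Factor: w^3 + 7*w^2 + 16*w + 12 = (w + 3)*(w^2 + 4*w + 4) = (w + 2)*(w + 3)*(w + 2)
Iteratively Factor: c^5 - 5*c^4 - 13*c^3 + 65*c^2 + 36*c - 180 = (c + 2)*(c^4 - 7*c^3 + c^2 + 63*c - 90) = (c - 3)*(c + 2)*(c^3 - 4*c^2 - 11*c + 30) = (c - 3)*(c - 2)*(c + 2)*(c^2 - 2*c - 15) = (c - 5)*(c - 3)*(c - 2)*(c + 2)*(c + 3)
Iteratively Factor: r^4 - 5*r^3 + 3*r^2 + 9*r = (r + 1)*(r^3 - 6*r^2 + 9*r) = (r - 3)*(r + 1)*(r^2 - 3*r) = (r - 3)^2*(r + 1)*(r)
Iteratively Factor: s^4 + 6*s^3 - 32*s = (s + 4)*(s^3 + 2*s^2 - 8*s) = (s - 2)*(s + 4)*(s^2 + 4*s) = (s - 2)*(s + 4)^2*(s)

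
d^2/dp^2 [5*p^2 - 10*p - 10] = 10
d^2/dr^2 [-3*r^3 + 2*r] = -18*r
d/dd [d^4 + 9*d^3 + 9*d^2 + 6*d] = 4*d^3 + 27*d^2 + 18*d + 6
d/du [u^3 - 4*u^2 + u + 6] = 3*u^2 - 8*u + 1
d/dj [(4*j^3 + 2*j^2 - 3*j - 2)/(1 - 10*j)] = (-80*j^3 - 8*j^2 + 4*j - 23)/(100*j^2 - 20*j + 1)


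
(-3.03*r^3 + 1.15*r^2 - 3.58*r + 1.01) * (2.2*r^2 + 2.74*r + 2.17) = -6.666*r^5 - 5.7722*r^4 - 11.3001*r^3 - 5.0917*r^2 - 5.0012*r + 2.1917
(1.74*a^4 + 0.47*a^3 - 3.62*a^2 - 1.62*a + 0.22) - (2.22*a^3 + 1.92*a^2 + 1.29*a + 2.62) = 1.74*a^4 - 1.75*a^3 - 5.54*a^2 - 2.91*a - 2.4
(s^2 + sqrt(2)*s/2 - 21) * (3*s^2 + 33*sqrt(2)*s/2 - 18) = 3*s^4 + 18*sqrt(2)*s^3 - 129*s^2/2 - 711*sqrt(2)*s/2 + 378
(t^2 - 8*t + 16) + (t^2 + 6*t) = 2*t^2 - 2*t + 16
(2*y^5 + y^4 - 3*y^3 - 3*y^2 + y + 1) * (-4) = -8*y^5 - 4*y^4 + 12*y^3 + 12*y^2 - 4*y - 4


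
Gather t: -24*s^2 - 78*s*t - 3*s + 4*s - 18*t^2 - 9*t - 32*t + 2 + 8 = -24*s^2 + s - 18*t^2 + t*(-78*s - 41) + 10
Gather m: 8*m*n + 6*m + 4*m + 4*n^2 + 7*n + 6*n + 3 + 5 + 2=m*(8*n + 10) + 4*n^2 + 13*n + 10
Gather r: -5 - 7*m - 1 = -7*m - 6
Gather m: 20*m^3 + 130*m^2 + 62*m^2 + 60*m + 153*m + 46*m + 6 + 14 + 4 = 20*m^3 + 192*m^2 + 259*m + 24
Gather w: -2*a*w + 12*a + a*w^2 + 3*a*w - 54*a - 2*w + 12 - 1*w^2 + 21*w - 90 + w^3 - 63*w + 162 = -42*a + w^3 + w^2*(a - 1) + w*(a - 44) + 84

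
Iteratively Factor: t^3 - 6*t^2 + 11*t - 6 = (t - 2)*(t^2 - 4*t + 3) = (t - 2)*(t - 1)*(t - 3)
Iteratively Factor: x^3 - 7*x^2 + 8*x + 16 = (x + 1)*(x^2 - 8*x + 16) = (x - 4)*(x + 1)*(x - 4)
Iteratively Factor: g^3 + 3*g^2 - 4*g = (g - 1)*(g^2 + 4*g) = (g - 1)*(g + 4)*(g)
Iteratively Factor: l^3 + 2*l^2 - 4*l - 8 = (l + 2)*(l^2 - 4) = (l + 2)^2*(l - 2)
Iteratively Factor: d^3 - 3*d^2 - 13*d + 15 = (d - 1)*(d^2 - 2*d - 15) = (d - 1)*(d + 3)*(d - 5)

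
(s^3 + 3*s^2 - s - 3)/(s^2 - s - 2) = (s^2 + 2*s - 3)/(s - 2)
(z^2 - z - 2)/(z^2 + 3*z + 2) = (z - 2)/(z + 2)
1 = 1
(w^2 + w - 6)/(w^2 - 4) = (w + 3)/(w + 2)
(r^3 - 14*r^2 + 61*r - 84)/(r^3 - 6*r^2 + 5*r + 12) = (r - 7)/(r + 1)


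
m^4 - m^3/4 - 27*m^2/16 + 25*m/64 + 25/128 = (m - 5/4)*(m - 1/2)*(m + 1/4)*(m + 5/4)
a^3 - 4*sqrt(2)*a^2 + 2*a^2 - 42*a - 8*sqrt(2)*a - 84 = (a + 2)*(a - 7*sqrt(2))*(a + 3*sqrt(2))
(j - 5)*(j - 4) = j^2 - 9*j + 20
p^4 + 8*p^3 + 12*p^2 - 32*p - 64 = (p - 2)*(p + 2)*(p + 4)^2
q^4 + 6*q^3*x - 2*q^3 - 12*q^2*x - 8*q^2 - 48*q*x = q*(q - 4)*(q + 2)*(q + 6*x)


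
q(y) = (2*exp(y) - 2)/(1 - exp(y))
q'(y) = 2*exp(y)/(1 - exp(y)) + (2*exp(y) - 2)*exp(y)/(1 - exp(y))^2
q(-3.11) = -2.00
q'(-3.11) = 0.00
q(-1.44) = -2.00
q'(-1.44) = 0.00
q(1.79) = -2.00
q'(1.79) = 0.00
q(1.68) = -2.00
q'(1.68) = 0.00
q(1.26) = -2.00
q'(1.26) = 0.00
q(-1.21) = -2.00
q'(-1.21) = 0.00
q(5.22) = -2.00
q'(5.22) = 0.00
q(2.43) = -2.00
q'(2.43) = 0.00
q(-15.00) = -2.00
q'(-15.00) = 0.00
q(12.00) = -2.00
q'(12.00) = 0.00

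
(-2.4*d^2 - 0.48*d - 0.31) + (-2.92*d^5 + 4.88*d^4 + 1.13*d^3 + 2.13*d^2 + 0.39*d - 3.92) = -2.92*d^5 + 4.88*d^4 + 1.13*d^3 - 0.27*d^2 - 0.09*d - 4.23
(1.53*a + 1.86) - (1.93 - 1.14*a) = 2.67*a - 0.0699999999999998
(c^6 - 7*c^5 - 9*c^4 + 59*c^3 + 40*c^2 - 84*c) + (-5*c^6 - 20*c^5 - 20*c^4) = -4*c^6 - 27*c^5 - 29*c^4 + 59*c^3 + 40*c^2 - 84*c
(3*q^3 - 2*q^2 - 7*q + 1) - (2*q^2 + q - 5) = 3*q^3 - 4*q^2 - 8*q + 6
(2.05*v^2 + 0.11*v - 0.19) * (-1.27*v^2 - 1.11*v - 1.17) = -2.6035*v^4 - 2.4152*v^3 - 2.2793*v^2 + 0.0822000000000001*v + 0.2223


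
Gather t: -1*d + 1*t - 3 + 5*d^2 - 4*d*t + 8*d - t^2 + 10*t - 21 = 5*d^2 + 7*d - t^2 + t*(11 - 4*d) - 24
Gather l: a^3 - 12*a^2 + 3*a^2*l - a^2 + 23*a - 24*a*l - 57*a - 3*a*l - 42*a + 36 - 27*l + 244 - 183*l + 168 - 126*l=a^3 - 13*a^2 - 76*a + l*(3*a^2 - 27*a - 336) + 448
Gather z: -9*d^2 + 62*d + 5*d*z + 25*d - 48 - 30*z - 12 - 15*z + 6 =-9*d^2 + 87*d + z*(5*d - 45) - 54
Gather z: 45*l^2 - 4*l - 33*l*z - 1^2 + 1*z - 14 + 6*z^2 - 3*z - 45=45*l^2 - 4*l + 6*z^2 + z*(-33*l - 2) - 60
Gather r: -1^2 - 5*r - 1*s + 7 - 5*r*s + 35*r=r*(30 - 5*s) - s + 6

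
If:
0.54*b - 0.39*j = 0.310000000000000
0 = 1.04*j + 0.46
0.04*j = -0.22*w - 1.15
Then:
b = 0.25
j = -0.44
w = -5.15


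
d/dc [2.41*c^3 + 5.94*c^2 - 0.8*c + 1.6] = 7.23*c^2 + 11.88*c - 0.8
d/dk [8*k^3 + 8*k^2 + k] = 24*k^2 + 16*k + 1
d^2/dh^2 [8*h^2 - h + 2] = 16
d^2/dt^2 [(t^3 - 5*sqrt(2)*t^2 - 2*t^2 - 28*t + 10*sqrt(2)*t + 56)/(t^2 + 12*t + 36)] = 4*(35*sqrt(2)*t + 52*t - 150*sqrt(2) + 216)/(t^4 + 24*t^3 + 216*t^2 + 864*t + 1296)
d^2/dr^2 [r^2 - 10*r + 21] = 2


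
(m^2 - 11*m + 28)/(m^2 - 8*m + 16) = (m - 7)/(m - 4)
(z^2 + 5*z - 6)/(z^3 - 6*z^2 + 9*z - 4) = (z + 6)/(z^2 - 5*z + 4)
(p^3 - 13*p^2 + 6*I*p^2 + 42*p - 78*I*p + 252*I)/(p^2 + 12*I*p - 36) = (p^2 - 13*p + 42)/(p + 6*I)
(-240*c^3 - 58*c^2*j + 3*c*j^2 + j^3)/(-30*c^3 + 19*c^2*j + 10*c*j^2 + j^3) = (8*c - j)/(c - j)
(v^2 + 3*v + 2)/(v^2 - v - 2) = (v + 2)/(v - 2)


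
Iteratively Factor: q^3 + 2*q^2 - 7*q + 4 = (q + 4)*(q^2 - 2*q + 1) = (q - 1)*(q + 4)*(q - 1)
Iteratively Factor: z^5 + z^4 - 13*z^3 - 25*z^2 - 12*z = (z)*(z^4 + z^3 - 13*z^2 - 25*z - 12) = z*(z - 4)*(z^3 + 5*z^2 + 7*z + 3) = z*(z - 4)*(z + 3)*(z^2 + 2*z + 1) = z*(z - 4)*(z + 1)*(z + 3)*(z + 1)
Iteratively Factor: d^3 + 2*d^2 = (d)*(d^2 + 2*d) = d*(d + 2)*(d)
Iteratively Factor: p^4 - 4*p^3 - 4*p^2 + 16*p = (p - 4)*(p^3 - 4*p) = (p - 4)*(p - 2)*(p^2 + 2*p) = p*(p - 4)*(p - 2)*(p + 2)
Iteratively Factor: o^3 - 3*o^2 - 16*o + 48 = (o + 4)*(o^2 - 7*o + 12) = (o - 3)*(o + 4)*(o - 4)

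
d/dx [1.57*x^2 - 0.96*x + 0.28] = 3.14*x - 0.96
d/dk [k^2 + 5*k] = 2*k + 5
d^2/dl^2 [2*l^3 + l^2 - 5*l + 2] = 12*l + 2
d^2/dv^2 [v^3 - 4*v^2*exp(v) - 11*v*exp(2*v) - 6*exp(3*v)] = -4*v^2*exp(v) - 44*v*exp(2*v) - 16*v*exp(v) + 6*v - 54*exp(3*v) - 44*exp(2*v) - 8*exp(v)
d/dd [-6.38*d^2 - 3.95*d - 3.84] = -12.76*d - 3.95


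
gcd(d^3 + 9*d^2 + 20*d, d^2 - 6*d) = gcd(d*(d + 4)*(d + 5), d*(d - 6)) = d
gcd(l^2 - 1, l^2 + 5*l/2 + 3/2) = l + 1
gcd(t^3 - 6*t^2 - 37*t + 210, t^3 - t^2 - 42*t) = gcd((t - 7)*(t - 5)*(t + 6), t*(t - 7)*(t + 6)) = t^2 - t - 42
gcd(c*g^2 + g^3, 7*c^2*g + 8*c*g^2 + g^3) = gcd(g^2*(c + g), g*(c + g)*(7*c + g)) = c*g + g^2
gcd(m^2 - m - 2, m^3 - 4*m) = m - 2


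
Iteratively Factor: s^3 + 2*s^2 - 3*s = (s)*(s^2 + 2*s - 3) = s*(s + 3)*(s - 1)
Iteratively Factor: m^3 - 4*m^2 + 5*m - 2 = (m - 1)*(m^2 - 3*m + 2) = (m - 2)*(m - 1)*(m - 1)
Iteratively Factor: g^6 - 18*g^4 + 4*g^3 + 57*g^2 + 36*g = (g)*(g^5 - 18*g^3 + 4*g^2 + 57*g + 36) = g*(g + 4)*(g^4 - 4*g^3 - 2*g^2 + 12*g + 9) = g*(g - 3)*(g + 4)*(g^3 - g^2 - 5*g - 3) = g*(g - 3)^2*(g + 4)*(g^2 + 2*g + 1) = g*(g - 3)^2*(g + 1)*(g + 4)*(g + 1)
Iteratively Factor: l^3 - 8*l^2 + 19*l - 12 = (l - 1)*(l^2 - 7*l + 12) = (l - 3)*(l - 1)*(l - 4)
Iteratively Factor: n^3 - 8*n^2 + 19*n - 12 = (n - 4)*(n^2 - 4*n + 3) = (n - 4)*(n - 1)*(n - 3)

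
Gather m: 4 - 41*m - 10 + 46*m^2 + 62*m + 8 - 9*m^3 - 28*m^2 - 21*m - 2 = -9*m^3 + 18*m^2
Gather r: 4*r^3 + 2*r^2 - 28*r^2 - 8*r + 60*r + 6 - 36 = 4*r^3 - 26*r^2 + 52*r - 30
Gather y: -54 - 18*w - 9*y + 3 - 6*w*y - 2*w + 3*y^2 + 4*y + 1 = -20*w + 3*y^2 + y*(-6*w - 5) - 50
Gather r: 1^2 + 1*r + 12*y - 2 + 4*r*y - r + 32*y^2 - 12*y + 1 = 4*r*y + 32*y^2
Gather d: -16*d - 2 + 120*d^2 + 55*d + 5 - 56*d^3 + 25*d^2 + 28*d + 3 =-56*d^3 + 145*d^2 + 67*d + 6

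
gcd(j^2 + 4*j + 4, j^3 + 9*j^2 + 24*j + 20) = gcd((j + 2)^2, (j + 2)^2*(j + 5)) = j^2 + 4*j + 4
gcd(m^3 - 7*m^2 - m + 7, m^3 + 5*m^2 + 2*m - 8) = m - 1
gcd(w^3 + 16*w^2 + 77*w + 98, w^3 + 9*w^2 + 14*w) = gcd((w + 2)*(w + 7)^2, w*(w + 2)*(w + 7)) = w^2 + 9*w + 14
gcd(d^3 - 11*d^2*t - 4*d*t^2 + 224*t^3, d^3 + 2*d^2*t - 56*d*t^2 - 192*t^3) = -d^2 + 4*d*t + 32*t^2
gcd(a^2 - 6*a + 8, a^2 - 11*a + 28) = a - 4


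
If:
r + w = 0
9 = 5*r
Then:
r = 9/5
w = -9/5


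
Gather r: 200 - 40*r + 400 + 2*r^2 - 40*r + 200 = 2*r^2 - 80*r + 800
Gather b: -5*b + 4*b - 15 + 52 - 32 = 5 - b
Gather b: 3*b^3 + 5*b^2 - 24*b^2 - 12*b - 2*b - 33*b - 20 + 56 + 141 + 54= 3*b^3 - 19*b^2 - 47*b + 231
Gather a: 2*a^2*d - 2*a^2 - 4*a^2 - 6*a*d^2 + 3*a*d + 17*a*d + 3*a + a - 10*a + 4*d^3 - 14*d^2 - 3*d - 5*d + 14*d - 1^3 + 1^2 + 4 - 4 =a^2*(2*d - 6) + a*(-6*d^2 + 20*d - 6) + 4*d^3 - 14*d^2 + 6*d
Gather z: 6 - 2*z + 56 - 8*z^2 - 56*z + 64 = -8*z^2 - 58*z + 126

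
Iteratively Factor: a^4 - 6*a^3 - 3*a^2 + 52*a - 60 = (a - 2)*(a^3 - 4*a^2 - 11*a + 30) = (a - 2)*(a + 3)*(a^2 - 7*a + 10) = (a - 5)*(a - 2)*(a + 3)*(a - 2)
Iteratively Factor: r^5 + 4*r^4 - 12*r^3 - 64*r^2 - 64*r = (r - 4)*(r^4 + 8*r^3 + 20*r^2 + 16*r) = (r - 4)*(r + 2)*(r^3 + 6*r^2 + 8*r) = r*(r - 4)*(r + 2)*(r^2 + 6*r + 8) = r*(r - 4)*(r + 2)*(r + 4)*(r + 2)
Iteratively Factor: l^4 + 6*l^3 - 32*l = (l + 4)*(l^3 + 2*l^2 - 8*l) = l*(l + 4)*(l^2 + 2*l - 8) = l*(l + 4)^2*(l - 2)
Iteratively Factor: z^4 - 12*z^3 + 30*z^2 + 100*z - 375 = (z - 5)*(z^3 - 7*z^2 - 5*z + 75) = (z - 5)^2*(z^2 - 2*z - 15) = (z - 5)^2*(z + 3)*(z - 5)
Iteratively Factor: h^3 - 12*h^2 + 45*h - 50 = (h - 5)*(h^2 - 7*h + 10) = (h - 5)*(h - 2)*(h - 5)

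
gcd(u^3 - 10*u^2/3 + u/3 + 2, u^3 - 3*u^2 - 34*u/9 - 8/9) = u + 2/3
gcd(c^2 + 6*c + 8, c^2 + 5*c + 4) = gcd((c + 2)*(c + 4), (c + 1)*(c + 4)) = c + 4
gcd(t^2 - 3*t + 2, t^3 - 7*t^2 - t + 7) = t - 1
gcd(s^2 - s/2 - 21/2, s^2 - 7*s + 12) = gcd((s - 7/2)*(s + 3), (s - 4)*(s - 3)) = 1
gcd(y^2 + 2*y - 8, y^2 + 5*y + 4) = y + 4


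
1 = 1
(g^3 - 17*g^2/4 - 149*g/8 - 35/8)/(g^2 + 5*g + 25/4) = (4*g^2 - 27*g - 7)/(2*(2*g + 5))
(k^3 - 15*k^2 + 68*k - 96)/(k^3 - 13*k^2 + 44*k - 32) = (k - 3)/(k - 1)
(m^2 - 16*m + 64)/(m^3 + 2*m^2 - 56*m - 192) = (m - 8)/(m^2 + 10*m + 24)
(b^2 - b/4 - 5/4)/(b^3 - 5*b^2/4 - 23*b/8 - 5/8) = 2*(4*b - 5)/(8*b^2 - 18*b - 5)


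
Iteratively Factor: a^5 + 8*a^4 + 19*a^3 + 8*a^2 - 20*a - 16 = (a + 2)*(a^4 + 6*a^3 + 7*a^2 - 6*a - 8) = (a + 2)*(a + 4)*(a^3 + 2*a^2 - a - 2) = (a + 2)^2*(a + 4)*(a^2 - 1) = (a - 1)*(a + 2)^2*(a + 4)*(a + 1)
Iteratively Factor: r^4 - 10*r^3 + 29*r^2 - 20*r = (r - 5)*(r^3 - 5*r^2 + 4*r) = (r - 5)*(r - 4)*(r^2 - r) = r*(r - 5)*(r - 4)*(r - 1)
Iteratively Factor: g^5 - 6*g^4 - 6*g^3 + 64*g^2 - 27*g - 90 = (g + 3)*(g^4 - 9*g^3 + 21*g^2 + g - 30) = (g - 5)*(g + 3)*(g^3 - 4*g^2 + g + 6) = (g - 5)*(g + 1)*(g + 3)*(g^2 - 5*g + 6) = (g - 5)*(g - 2)*(g + 1)*(g + 3)*(g - 3)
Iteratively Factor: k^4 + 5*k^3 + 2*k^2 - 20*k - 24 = (k + 3)*(k^3 + 2*k^2 - 4*k - 8) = (k + 2)*(k + 3)*(k^2 - 4) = (k - 2)*(k + 2)*(k + 3)*(k + 2)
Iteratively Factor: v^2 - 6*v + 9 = (v - 3)*(v - 3)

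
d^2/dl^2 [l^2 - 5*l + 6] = 2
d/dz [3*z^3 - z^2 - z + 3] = 9*z^2 - 2*z - 1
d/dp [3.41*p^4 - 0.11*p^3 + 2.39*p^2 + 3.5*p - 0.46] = 13.64*p^3 - 0.33*p^2 + 4.78*p + 3.5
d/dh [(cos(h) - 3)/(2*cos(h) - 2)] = -sin(h)/(cos(h) - 1)^2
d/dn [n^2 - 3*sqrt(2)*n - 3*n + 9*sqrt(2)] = 2*n - 3*sqrt(2) - 3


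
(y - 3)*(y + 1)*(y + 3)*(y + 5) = y^4 + 6*y^3 - 4*y^2 - 54*y - 45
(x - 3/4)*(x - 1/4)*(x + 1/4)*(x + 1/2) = x^4 - x^3/4 - 7*x^2/16 + x/64 + 3/128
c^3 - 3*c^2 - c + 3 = (c - 3)*(c - 1)*(c + 1)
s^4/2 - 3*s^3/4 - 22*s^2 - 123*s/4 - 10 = (s/2 + 1/2)*(s - 8)*(s + 1/2)*(s + 5)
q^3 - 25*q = q*(q - 5)*(q + 5)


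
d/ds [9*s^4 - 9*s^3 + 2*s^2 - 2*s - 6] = 36*s^3 - 27*s^2 + 4*s - 2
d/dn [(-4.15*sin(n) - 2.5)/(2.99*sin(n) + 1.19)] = 2.5365*cos(n)/(2.99*sin(n) + 1.19)^2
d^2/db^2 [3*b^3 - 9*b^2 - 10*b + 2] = 18*b - 18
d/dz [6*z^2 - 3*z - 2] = 12*z - 3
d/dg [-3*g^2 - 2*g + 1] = -6*g - 2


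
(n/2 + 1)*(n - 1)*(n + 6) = n^3/2 + 7*n^2/2 + 2*n - 6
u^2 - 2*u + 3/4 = (u - 3/2)*(u - 1/2)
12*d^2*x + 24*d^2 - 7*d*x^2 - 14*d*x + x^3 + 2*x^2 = (-4*d + x)*(-3*d + x)*(x + 2)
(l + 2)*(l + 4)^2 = l^3 + 10*l^2 + 32*l + 32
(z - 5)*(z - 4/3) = z^2 - 19*z/3 + 20/3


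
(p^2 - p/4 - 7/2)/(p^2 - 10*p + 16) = (p + 7/4)/(p - 8)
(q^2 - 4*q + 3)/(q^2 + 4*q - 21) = (q - 1)/(q + 7)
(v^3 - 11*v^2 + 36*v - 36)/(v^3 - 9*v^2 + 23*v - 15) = (v^2 - 8*v + 12)/(v^2 - 6*v + 5)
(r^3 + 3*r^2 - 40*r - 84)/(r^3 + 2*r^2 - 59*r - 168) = (r^2 - 4*r - 12)/(r^2 - 5*r - 24)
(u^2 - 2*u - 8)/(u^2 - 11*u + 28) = (u + 2)/(u - 7)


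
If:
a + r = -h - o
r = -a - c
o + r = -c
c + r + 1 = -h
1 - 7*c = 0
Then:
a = 4/7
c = 1/7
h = -3/7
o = 4/7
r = -5/7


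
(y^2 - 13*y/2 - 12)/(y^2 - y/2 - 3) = (y - 8)/(y - 2)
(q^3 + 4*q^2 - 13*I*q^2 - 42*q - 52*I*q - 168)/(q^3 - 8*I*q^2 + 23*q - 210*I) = (q + 4)/(q + 5*I)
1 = 1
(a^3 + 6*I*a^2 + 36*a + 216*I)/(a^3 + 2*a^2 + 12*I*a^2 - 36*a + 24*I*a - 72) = (a - 6*I)/(a + 2)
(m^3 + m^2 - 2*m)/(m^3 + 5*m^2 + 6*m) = (m - 1)/(m + 3)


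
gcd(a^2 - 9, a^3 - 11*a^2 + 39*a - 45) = a - 3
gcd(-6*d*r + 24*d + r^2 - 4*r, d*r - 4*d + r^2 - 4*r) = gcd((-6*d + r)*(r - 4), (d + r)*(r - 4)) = r - 4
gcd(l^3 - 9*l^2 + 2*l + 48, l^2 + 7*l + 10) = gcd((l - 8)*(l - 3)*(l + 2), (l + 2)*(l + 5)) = l + 2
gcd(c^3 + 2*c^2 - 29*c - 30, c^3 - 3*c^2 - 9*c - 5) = c^2 - 4*c - 5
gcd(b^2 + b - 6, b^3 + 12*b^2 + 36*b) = 1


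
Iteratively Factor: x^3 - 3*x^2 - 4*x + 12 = (x + 2)*(x^2 - 5*x + 6) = (x - 3)*(x + 2)*(x - 2)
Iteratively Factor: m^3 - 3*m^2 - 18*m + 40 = (m + 4)*(m^2 - 7*m + 10) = (m - 5)*(m + 4)*(m - 2)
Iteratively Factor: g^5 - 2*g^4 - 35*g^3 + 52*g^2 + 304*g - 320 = (g - 1)*(g^4 - g^3 - 36*g^2 + 16*g + 320) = (g - 5)*(g - 1)*(g^3 + 4*g^2 - 16*g - 64) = (g - 5)*(g - 1)*(g + 4)*(g^2 - 16) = (g - 5)*(g - 4)*(g - 1)*(g + 4)*(g + 4)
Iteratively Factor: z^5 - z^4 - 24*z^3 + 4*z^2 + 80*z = (z)*(z^4 - z^3 - 24*z^2 + 4*z + 80) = z*(z + 4)*(z^3 - 5*z^2 - 4*z + 20) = z*(z - 2)*(z + 4)*(z^2 - 3*z - 10) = z*(z - 2)*(z + 2)*(z + 4)*(z - 5)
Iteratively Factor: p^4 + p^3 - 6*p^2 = (p)*(p^3 + p^2 - 6*p) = p*(p + 3)*(p^2 - 2*p) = p*(p - 2)*(p + 3)*(p)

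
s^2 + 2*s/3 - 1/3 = (s - 1/3)*(s + 1)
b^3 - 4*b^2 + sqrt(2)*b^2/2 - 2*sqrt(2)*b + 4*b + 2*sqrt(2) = (b - 2)^2*(b + sqrt(2)/2)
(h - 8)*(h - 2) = h^2 - 10*h + 16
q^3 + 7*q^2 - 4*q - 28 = (q - 2)*(q + 2)*(q + 7)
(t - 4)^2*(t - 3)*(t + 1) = t^4 - 10*t^3 + 29*t^2 - 8*t - 48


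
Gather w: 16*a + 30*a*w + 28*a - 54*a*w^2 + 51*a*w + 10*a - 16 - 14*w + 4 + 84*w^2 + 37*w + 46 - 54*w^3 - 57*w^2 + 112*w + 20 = 54*a - 54*w^3 + w^2*(27 - 54*a) + w*(81*a + 135) + 54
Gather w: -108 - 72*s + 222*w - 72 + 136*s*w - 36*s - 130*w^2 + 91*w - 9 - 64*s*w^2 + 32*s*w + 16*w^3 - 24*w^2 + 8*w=-108*s + 16*w^3 + w^2*(-64*s - 154) + w*(168*s + 321) - 189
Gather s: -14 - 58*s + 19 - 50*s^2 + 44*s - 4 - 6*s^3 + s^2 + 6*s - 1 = -6*s^3 - 49*s^2 - 8*s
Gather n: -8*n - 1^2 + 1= -8*n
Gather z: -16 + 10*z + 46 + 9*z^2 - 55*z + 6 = 9*z^2 - 45*z + 36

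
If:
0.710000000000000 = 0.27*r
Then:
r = 2.63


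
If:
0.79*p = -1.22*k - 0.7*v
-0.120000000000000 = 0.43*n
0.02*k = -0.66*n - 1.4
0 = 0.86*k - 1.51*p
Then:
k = -60.79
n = -0.28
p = -34.62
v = 145.02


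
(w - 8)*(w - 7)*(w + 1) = w^3 - 14*w^2 + 41*w + 56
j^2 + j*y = j*(j + y)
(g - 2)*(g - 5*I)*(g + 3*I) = g^3 - 2*g^2 - 2*I*g^2 + 15*g + 4*I*g - 30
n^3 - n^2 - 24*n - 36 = (n - 6)*(n + 2)*(n + 3)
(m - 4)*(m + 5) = m^2 + m - 20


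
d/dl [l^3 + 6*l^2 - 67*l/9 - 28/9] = 3*l^2 + 12*l - 67/9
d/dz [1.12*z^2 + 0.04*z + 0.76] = 2.24*z + 0.04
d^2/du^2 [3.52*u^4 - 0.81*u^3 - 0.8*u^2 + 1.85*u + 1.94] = 42.24*u^2 - 4.86*u - 1.6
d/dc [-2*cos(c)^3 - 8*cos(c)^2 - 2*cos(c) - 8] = 2*(3*cos(c)^2 + 8*cos(c) + 1)*sin(c)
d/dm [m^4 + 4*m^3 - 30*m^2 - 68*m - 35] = 4*m^3 + 12*m^2 - 60*m - 68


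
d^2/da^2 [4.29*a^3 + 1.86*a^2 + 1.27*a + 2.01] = 25.74*a + 3.72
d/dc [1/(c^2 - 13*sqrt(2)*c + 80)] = (-2*c + 13*sqrt(2))/(c^2 - 13*sqrt(2)*c + 80)^2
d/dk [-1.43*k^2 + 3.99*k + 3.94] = 3.99 - 2.86*k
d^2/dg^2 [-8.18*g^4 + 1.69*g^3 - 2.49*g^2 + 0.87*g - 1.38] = -98.16*g^2 + 10.14*g - 4.98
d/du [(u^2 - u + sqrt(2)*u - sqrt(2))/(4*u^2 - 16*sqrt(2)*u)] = (-5*sqrt(2)*u^2 + u^2 + 2*sqrt(2)*u - 8)/(4*u^2*(u^2 - 8*sqrt(2)*u + 32))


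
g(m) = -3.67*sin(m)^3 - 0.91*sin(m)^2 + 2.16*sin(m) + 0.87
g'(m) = -11.01*sin(m)^2*cos(m) - 1.82*sin(m)*cos(m) + 2.16*cos(m)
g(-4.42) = -1.12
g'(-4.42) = 2.79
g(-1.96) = 1.00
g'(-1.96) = 2.12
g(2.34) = 0.59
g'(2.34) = 3.36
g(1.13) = -0.64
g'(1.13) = -3.62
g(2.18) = 0.01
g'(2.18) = 3.86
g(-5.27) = -0.19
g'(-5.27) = -3.87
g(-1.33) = 1.28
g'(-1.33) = -1.54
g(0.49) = 1.30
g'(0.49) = -1.00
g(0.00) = 0.87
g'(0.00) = 2.16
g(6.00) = 0.28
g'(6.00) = 1.74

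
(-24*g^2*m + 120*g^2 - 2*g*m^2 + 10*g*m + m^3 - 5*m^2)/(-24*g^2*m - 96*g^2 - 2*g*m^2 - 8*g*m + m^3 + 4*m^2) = (m - 5)/(m + 4)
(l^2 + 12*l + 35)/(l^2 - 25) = (l + 7)/(l - 5)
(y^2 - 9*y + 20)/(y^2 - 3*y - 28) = (-y^2 + 9*y - 20)/(-y^2 + 3*y + 28)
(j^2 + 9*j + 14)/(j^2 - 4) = (j + 7)/(j - 2)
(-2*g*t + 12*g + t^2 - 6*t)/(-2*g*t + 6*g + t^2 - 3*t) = (t - 6)/(t - 3)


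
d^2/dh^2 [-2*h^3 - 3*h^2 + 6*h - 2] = -12*h - 6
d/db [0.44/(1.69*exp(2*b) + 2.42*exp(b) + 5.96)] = (-1.4872*exp(b) - 1.0648)*exp(b)/(1.69*exp(2*b) + 2.42*exp(b) + 5.96)^2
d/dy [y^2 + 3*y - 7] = 2*y + 3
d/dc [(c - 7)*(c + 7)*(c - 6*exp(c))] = -6*c^2*exp(c) + 3*c^2 - 12*c*exp(c) + 294*exp(c) - 49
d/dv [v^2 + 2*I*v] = 2*v + 2*I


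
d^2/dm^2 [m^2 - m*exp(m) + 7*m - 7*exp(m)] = -m*exp(m) - 9*exp(m) + 2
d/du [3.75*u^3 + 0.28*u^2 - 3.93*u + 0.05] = 11.25*u^2 + 0.56*u - 3.93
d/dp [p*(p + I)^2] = (p + I)*(3*p + I)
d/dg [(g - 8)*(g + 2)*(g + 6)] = 3*g^2 - 52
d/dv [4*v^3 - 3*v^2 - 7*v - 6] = 12*v^2 - 6*v - 7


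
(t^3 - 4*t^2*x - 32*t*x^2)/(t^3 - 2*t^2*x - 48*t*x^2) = (t + 4*x)/(t + 6*x)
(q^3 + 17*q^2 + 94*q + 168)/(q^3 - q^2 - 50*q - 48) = (q^2 + 11*q + 28)/(q^2 - 7*q - 8)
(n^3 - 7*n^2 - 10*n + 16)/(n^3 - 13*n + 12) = (n^2 - 6*n - 16)/(n^2 + n - 12)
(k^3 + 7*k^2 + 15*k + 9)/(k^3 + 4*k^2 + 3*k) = (k + 3)/k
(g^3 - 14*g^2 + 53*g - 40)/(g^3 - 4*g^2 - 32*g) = (g^2 - 6*g + 5)/(g*(g + 4))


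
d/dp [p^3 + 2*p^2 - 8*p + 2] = 3*p^2 + 4*p - 8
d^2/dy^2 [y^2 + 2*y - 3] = 2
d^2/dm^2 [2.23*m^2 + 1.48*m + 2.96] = 4.46000000000000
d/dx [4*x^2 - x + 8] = 8*x - 1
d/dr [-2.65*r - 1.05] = -2.65000000000000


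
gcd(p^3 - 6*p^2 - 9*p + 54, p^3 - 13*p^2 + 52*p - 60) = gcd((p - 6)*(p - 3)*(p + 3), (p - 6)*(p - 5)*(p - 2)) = p - 6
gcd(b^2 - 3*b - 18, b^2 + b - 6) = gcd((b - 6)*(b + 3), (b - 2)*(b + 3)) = b + 3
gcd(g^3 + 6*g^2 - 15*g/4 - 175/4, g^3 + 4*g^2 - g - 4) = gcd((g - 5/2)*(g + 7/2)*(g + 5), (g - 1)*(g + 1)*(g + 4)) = 1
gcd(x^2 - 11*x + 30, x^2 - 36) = x - 6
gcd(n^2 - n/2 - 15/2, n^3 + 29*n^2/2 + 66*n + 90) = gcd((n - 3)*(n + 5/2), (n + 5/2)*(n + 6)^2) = n + 5/2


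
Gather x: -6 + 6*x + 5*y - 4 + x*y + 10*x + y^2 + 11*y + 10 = x*(y + 16) + y^2 + 16*y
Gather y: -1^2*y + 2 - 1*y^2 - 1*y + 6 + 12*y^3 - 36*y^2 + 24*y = 12*y^3 - 37*y^2 + 22*y + 8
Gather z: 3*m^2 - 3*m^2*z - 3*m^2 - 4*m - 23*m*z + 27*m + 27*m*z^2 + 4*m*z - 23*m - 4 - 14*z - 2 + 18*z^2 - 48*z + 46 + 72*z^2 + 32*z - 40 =z^2*(27*m + 90) + z*(-3*m^2 - 19*m - 30)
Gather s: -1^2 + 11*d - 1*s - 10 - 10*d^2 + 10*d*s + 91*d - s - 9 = -10*d^2 + 102*d + s*(10*d - 2) - 20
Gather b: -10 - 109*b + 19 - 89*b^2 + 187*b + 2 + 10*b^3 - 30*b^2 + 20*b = 10*b^3 - 119*b^2 + 98*b + 11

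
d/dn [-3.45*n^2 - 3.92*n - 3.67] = -6.9*n - 3.92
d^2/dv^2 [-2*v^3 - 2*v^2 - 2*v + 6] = -12*v - 4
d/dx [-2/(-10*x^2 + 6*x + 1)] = 4*(3 - 10*x)/(-10*x^2 + 6*x + 1)^2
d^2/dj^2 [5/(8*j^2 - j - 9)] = 10*(64*j^2 - 8*j - (16*j - 1)^2 - 72)/(-8*j^2 + j + 9)^3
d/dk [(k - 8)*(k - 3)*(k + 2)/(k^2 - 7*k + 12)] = (k^2 - 8*k + 40)/(k^2 - 8*k + 16)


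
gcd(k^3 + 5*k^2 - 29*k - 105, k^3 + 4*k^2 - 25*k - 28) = k + 7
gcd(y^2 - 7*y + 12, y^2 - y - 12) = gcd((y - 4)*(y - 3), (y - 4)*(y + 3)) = y - 4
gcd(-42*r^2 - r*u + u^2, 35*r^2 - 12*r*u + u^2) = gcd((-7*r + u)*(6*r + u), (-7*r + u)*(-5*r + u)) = 7*r - u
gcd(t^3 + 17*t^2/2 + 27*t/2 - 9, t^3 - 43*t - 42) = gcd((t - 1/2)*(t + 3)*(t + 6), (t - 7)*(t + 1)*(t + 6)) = t + 6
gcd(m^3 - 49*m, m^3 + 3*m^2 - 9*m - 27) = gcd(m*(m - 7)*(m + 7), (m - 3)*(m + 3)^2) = 1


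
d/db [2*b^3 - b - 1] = 6*b^2 - 1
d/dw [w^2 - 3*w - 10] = 2*w - 3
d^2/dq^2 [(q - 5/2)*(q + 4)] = 2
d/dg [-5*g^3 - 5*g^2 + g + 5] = -15*g^2 - 10*g + 1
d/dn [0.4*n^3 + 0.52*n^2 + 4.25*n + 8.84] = 1.2*n^2 + 1.04*n + 4.25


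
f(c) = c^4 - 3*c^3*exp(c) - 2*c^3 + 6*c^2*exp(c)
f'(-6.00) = -1078.84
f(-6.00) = 1730.14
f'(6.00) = -275297.29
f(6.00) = -173417.24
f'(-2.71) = -123.33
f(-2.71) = 100.65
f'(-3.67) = -276.91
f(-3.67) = 286.11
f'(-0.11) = -1.29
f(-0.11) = 0.07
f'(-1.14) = -17.92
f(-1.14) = 8.57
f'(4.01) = -10513.00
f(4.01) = -5217.60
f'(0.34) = 4.54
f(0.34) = 0.74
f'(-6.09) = -1124.88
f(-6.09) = 1829.30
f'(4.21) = -15064.64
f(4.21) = -7750.21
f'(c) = -3*c^3*exp(c) + 4*c^3 - 3*c^2*exp(c) - 6*c^2 + 12*c*exp(c)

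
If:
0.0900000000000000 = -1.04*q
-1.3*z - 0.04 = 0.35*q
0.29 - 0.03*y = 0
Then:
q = -0.09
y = 9.67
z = -0.01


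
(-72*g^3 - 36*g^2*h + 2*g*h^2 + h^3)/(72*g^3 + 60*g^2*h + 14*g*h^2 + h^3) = (-6*g + h)/(6*g + h)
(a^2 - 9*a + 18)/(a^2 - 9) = (a - 6)/(a + 3)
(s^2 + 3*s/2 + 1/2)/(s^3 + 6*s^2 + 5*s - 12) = (2*s^2 + 3*s + 1)/(2*(s^3 + 6*s^2 + 5*s - 12))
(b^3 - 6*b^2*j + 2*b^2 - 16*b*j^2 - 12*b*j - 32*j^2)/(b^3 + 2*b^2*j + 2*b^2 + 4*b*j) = (b - 8*j)/b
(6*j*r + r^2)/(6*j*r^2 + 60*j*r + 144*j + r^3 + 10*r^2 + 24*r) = r/(r^2 + 10*r + 24)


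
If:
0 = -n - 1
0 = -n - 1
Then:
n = -1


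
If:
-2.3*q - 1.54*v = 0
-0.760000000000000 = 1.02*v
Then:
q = 0.50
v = -0.75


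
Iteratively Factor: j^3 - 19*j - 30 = (j - 5)*(j^2 + 5*j + 6) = (j - 5)*(j + 2)*(j + 3)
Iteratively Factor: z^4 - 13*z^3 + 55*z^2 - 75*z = (z - 5)*(z^3 - 8*z^2 + 15*z) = z*(z - 5)*(z^2 - 8*z + 15) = z*(z - 5)*(z - 3)*(z - 5)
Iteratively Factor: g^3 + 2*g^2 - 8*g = (g + 4)*(g^2 - 2*g) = (g - 2)*(g + 4)*(g)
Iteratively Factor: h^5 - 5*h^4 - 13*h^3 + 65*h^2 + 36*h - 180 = (h + 2)*(h^4 - 7*h^3 + h^2 + 63*h - 90) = (h - 2)*(h + 2)*(h^3 - 5*h^2 - 9*h + 45) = (h - 2)*(h + 2)*(h + 3)*(h^2 - 8*h + 15) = (h - 3)*(h - 2)*(h + 2)*(h + 3)*(h - 5)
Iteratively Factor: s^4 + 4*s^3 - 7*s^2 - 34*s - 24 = (s + 4)*(s^3 - 7*s - 6) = (s + 2)*(s + 4)*(s^2 - 2*s - 3) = (s - 3)*(s + 2)*(s + 4)*(s + 1)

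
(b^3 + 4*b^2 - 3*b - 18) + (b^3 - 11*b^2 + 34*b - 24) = 2*b^3 - 7*b^2 + 31*b - 42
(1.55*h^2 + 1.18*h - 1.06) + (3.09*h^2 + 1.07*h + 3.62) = 4.64*h^2 + 2.25*h + 2.56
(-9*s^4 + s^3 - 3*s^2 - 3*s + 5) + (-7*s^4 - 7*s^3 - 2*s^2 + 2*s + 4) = -16*s^4 - 6*s^3 - 5*s^2 - s + 9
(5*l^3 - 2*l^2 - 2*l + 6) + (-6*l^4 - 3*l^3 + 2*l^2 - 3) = -6*l^4 + 2*l^3 - 2*l + 3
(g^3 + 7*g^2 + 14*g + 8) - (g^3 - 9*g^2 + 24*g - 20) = 16*g^2 - 10*g + 28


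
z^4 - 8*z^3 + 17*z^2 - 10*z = z*(z - 5)*(z - 2)*(z - 1)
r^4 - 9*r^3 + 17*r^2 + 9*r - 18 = (r - 6)*(r - 3)*(r - 1)*(r + 1)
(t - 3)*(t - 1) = t^2 - 4*t + 3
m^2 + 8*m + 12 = (m + 2)*(m + 6)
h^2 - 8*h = h*(h - 8)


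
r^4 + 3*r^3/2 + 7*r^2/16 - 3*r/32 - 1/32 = (r - 1/4)*(r + 1/4)*(r + 1/2)*(r + 1)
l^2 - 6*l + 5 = (l - 5)*(l - 1)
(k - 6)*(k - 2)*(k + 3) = k^3 - 5*k^2 - 12*k + 36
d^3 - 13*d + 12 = (d - 3)*(d - 1)*(d + 4)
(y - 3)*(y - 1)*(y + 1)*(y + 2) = y^4 - y^3 - 7*y^2 + y + 6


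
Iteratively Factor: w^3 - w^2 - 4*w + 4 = (w + 2)*(w^2 - 3*w + 2) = (w - 2)*(w + 2)*(w - 1)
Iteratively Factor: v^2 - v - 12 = (v - 4)*(v + 3)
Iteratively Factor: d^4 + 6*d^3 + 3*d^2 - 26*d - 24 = (d - 2)*(d^3 + 8*d^2 + 19*d + 12) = (d - 2)*(d + 4)*(d^2 + 4*d + 3) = (d - 2)*(d + 3)*(d + 4)*(d + 1)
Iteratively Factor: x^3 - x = (x)*(x^2 - 1) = x*(x + 1)*(x - 1)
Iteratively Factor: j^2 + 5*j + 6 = (j + 3)*(j + 2)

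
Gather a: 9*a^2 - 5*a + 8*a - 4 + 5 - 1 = 9*a^2 + 3*a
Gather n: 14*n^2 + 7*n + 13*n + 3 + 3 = 14*n^2 + 20*n + 6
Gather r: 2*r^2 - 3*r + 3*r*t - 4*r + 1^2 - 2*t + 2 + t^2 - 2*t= 2*r^2 + r*(3*t - 7) + t^2 - 4*t + 3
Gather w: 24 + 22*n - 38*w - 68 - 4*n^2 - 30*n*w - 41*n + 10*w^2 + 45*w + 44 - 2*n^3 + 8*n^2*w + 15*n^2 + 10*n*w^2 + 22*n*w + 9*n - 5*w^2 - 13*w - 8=-2*n^3 + 11*n^2 - 10*n + w^2*(10*n + 5) + w*(8*n^2 - 8*n - 6) - 8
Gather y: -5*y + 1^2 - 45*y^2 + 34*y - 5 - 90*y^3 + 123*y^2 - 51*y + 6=-90*y^3 + 78*y^2 - 22*y + 2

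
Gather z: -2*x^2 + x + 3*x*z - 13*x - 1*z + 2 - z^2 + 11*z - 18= -2*x^2 - 12*x - z^2 + z*(3*x + 10) - 16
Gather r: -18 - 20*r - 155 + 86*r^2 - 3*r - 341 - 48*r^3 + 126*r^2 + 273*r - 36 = -48*r^3 + 212*r^2 + 250*r - 550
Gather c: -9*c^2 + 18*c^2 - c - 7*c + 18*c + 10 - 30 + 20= 9*c^2 + 10*c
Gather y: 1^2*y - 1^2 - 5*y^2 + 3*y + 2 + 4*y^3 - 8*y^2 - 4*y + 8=4*y^3 - 13*y^2 + 9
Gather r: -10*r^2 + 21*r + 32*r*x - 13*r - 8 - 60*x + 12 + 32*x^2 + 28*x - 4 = -10*r^2 + r*(32*x + 8) + 32*x^2 - 32*x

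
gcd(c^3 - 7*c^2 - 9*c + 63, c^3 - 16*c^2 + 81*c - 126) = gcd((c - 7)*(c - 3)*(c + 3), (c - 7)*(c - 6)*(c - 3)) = c^2 - 10*c + 21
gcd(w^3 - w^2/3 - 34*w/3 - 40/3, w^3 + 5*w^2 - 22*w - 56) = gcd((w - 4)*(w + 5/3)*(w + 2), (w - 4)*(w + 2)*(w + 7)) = w^2 - 2*w - 8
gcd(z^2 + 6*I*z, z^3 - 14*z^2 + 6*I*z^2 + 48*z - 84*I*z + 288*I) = z + 6*I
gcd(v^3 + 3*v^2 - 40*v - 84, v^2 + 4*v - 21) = v + 7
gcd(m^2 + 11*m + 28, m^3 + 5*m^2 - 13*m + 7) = m + 7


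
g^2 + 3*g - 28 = (g - 4)*(g + 7)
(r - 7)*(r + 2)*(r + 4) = r^3 - r^2 - 34*r - 56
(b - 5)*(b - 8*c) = b^2 - 8*b*c - 5*b + 40*c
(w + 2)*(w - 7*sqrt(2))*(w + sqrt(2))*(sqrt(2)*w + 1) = sqrt(2)*w^4 - 11*w^3 + 2*sqrt(2)*w^3 - 20*sqrt(2)*w^2 - 22*w^2 - 40*sqrt(2)*w - 14*w - 28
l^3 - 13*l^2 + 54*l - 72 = (l - 6)*(l - 4)*(l - 3)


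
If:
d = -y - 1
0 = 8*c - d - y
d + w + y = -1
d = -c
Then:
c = -1/8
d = 1/8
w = 0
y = -9/8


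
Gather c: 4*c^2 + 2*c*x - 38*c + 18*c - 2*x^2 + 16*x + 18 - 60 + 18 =4*c^2 + c*(2*x - 20) - 2*x^2 + 16*x - 24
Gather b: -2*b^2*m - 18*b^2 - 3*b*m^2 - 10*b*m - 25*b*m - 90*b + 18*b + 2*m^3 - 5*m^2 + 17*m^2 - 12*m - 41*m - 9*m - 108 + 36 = b^2*(-2*m - 18) + b*(-3*m^2 - 35*m - 72) + 2*m^3 + 12*m^2 - 62*m - 72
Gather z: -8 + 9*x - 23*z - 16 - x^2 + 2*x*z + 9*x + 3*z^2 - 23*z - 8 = -x^2 + 18*x + 3*z^2 + z*(2*x - 46) - 32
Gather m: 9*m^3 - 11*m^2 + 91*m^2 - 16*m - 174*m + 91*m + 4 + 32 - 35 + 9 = 9*m^3 + 80*m^2 - 99*m + 10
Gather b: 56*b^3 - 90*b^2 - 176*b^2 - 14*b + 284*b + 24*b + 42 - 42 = 56*b^3 - 266*b^2 + 294*b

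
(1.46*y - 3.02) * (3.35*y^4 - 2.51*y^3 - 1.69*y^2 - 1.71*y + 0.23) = 4.891*y^5 - 13.7816*y^4 + 5.1128*y^3 + 2.6072*y^2 + 5.5*y - 0.6946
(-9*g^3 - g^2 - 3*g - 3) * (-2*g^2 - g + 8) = 18*g^5 + 11*g^4 - 65*g^3 + g^2 - 21*g - 24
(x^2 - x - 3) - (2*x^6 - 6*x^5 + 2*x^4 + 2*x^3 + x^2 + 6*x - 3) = -2*x^6 + 6*x^5 - 2*x^4 - 2*x^3 - 7*x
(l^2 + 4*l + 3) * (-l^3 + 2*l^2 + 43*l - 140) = -l^5 - 2*l^4 + 48*l^3 + 38*l^2 - 431*l - 420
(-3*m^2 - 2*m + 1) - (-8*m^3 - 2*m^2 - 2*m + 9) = 8*m^3 - m^2 - 8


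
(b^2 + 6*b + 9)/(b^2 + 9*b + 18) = (b + 3)/(b + 6)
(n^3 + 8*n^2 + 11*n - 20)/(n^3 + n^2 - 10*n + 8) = (n + 5)/(n - 2)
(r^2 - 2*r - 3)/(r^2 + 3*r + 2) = (r - 3)/(r + 2)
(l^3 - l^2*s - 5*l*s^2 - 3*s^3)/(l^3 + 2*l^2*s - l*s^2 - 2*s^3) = (-l^2 + 2*l*s + 3*s^2)/(-l^2 - l*s + 2*s^2)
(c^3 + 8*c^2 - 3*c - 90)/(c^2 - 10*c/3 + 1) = 3*(c^2 + 11*c + 30)/(3*c - 1)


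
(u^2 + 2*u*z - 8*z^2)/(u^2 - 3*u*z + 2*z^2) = (-u - 4*z)/(-u + z)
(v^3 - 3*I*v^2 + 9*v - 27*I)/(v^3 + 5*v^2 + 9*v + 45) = (v - 3*I)/(v + 5)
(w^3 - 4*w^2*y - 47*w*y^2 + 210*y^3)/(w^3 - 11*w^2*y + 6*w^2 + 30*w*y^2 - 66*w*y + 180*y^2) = (w + 7*y)/(w + 6)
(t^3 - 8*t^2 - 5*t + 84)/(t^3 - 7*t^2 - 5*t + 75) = (t^2 - 11*t + 28)/(t^2 - 10*t + 25)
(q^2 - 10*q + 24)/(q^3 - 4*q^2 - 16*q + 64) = (q - 6)/(q^2 - 16)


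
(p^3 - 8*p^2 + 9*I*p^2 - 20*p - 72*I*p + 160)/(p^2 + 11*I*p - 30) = (p^2 + 4*p*(-2 + I) - 32*I)/(p + 6*I)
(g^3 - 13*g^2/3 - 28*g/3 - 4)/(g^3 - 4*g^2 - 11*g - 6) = (g + 2/3)/(g + 1)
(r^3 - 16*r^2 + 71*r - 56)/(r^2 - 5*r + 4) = (r^2 - 15*r + 56)/(r - 4)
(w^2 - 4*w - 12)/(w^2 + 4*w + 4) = (w - 6)/(w + 2)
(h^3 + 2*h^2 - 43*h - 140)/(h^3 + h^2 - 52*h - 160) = (h - 7)/(h - 8)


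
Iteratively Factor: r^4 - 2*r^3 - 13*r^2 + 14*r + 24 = (r + 1)*(r^3 - 3*r^2 - 10*r + 24) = (r + 1)*(r + 3)*(r^2 - 6*r + 8) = (r - 2)*(r + 1)*(r + 3)*(r - 4)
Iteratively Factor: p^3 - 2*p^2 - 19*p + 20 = (p - 5)*(p^2 + 3*p - 4) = (p - 5)*(p - 1)*(p + 4)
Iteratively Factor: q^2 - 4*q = (q - 4)*(q)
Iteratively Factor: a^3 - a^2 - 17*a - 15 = (a - 5)*(a^2 + 4*a + 3) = (a - 5)*(a + 1)*(a + 3)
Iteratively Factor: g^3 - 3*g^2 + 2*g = (g - 2)*(g^2 - g) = g*(g - 2)*(g - 1)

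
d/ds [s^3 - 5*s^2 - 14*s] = 3*s^2 - 10*s - 14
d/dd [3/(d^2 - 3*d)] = 3*(3 - 2*d)/(d^2*(d - 3)^2)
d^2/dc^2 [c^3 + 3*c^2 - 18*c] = 6*c + 6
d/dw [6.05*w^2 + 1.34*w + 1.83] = 12.1*w + 1.34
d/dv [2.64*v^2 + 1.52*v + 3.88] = 5.28*v + 1.52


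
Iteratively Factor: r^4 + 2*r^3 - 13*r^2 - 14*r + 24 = (r - 1)*(r^3 + 3*r^2 - 10*r - 24) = (r - 3)*(r - 1)*(r^2 + 6*r + 8) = (r - 3)*(r - 1)*(r + 2)*(r + 4)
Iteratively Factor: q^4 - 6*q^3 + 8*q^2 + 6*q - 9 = (q - 3)*(q^3 - 3*q^2 - q + 3) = (q - 3)*(q - 1)*(q^2 - 2*q - 3) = (q - 3)^2*(q - 1)*(q + 1)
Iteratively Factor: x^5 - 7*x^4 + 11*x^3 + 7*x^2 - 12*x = (x + 1)*(x^4 - 8*x^3 + 19*x^2 - 12*x) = (x - 4)*(x + 1)*(x^3 - 4*x^2 + 3*x) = (x - 4)*(x - 1)*(x + 1)*(x^2 - 3*x) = (x - 4)*(x - 3)*(x - 1)*(x + 1)*(x)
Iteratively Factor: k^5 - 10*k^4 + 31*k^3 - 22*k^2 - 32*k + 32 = (k - 4)*(k^4 - 6*k^3 + 7*k^2 + 6*k - 8) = (k - 4)*(k - 2)*(k^3 - 4*k^2 - k + 4) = (k - 4)*(k - 2)*(k + 1)*(k^2 - 5*k + 4) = (k - 4)^2*(k - 2)*(k + 1)*(k - 1)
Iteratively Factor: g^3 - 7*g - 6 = (g + 1)*(g^2 - g - 6) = (g + 1)*(g + 2)*(g - 3)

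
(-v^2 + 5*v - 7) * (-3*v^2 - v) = 3*v^4 - 14*v^3 + 16*v^2 + 7*v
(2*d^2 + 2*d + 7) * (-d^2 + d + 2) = -2*d^4 - d^2 + 11*d + 14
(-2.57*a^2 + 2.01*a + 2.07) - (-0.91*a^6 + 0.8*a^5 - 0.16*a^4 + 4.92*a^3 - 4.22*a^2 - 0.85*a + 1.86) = 0.91*a^6 - 0.8*a^5 + 0.16*a^4 - 4.92*a^3 + 1.65*a^2 + 2.86*a + 0.21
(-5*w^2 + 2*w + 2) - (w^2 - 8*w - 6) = -6*w^2 + 10*w + 8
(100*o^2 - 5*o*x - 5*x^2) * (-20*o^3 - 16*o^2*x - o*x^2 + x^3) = -2000*o^5 - 1500*o^4*x + 80*o^3*x^2 + 185*o^2*x^3 - 5*x^5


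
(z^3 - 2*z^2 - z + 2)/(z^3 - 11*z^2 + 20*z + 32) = (z^2 - 3*z + 2)/(z^2 - 12*z + 32)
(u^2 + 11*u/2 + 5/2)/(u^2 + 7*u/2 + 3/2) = (u + 5)/(u + 3)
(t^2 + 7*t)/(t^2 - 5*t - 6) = t*(t + 7)/(t^2 - 5*t - 6)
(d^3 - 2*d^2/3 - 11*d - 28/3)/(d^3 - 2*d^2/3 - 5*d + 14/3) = (d^2 - 3*d - 4)/(d^2 - 3*d + 2)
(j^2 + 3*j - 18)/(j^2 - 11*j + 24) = (j + 6)/(j - 8)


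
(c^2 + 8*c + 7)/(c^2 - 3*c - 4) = (c + 7)/(c - 4)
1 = 1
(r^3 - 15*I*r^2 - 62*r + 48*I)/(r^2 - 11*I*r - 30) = (r^2 - 9*I*r - 8)/(r - 5*I)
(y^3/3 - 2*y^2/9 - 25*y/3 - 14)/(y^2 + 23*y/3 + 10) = (3*y^3 - 2*y^2 - 75*y - 126)/(3*(3*y^2 + 23*y + 30))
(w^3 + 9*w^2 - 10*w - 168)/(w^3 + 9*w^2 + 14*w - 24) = (w^2 + 3*w - 28)/(w^2 + 3*w - 4)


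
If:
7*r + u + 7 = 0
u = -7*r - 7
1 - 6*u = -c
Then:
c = 6*u - 1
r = -u/7 - 1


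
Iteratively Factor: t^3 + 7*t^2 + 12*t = (t)*(t^2 + 7*t + 12) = t*(t + 3)*(t + 4)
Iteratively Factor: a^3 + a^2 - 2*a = (a)*(a^2 + a - 2) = a*(a - 1)*(a + 2)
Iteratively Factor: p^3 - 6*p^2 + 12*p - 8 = (p - 2)*(p^2 - 4*p + 4) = (p - 2)^2*(p - 2)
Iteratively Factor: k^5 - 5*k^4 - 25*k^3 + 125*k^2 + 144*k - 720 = (k + 3)*(k^4 - 8*k^3 - k^2 + 128*k - 240) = (k - 3)*(k + 3)*(k^3 - 5*k^2 - 16*k + 80) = (k - 4)*(k - 3)*(k + 3)*(k^2 - k - 20) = (k - 4)*(k - 3)*(k + 3)*(k + 4)*(k - 5)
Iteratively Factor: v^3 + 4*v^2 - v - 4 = (v + 4)*(v^2 - 1) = (v + 1)*(v + 4)*(v - 1)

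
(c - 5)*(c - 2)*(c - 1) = c^3 - 8*c^2 + 17*c - 10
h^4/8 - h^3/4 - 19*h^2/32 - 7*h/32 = h*(h/4 + 1/4)*(h/2 + 1/4)*(h - 7/2)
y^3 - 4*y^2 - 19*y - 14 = (y - 7)*(y + 1)*(y + 2)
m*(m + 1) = m^2 + m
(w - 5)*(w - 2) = w^2 - 7*w + 10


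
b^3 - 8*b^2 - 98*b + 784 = (b - 8)*(b - 7*sqrt(2))*(b + 7*sqrt(2))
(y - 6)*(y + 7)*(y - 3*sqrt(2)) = y^3 - 3*sqrt(2)*y^2 + y^2 - 42*y - 3*sqrt(2)*y + 126*sqrt(2)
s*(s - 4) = s^2 - 4*s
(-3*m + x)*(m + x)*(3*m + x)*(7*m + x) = -63*m^4 - 72*m^3*x - 2*m^2*x^2 + 8*m*x^3 + x^4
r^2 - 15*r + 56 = (r - 8)*(r - 7)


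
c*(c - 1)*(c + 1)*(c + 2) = c^4 + 2*c^3 - c^2 - 2*c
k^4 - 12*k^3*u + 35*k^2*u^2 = k^2*(k - 7*u)*(k - 5*u)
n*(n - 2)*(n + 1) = n^3 - n^2 - 2*n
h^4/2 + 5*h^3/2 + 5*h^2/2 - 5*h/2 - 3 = (h/2 + 1/2)*(h - 1)*(h + 2)*(h + 3)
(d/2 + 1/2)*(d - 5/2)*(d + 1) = d^3/2 - d^2/4 - 2*d - 5/4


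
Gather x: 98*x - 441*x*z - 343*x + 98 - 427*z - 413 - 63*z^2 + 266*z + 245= x*(-441*z - 245) - 63*z^2 - 161*z - 70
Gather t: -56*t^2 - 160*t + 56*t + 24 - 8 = -56*t^2 - 104*t + 16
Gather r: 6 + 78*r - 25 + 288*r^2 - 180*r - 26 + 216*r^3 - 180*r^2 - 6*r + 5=216*r^3 + 108*r^2 - 108*r - 40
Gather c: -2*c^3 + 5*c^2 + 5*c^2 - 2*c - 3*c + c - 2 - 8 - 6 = -2*c^3 + 10*c^2 - 4*c - 16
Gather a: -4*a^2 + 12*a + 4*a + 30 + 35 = -4*a^2 + 16*a + 65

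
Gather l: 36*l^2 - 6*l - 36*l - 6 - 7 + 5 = 36*l^2 - 42*l - 8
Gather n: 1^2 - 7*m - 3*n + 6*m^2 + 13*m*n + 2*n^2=6*m^2 - 7*m + 2*n^2 + n*(13*m - 3) + 1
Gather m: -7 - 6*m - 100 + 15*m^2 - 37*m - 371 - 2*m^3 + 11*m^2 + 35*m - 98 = -2*m^3 + 26*m^2 - 8*m - 576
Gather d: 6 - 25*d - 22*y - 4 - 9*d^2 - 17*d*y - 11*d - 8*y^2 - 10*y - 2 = -9*d^2 + d*(-17*y - 36) - 8*y^2 - 32*y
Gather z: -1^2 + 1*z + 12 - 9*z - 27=-8*z - 16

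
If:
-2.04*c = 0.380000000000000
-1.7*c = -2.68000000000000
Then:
No Solution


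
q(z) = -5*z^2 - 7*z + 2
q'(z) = -10*z - 7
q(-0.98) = 4.06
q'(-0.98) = 2.80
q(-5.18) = -95.90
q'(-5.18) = 44.80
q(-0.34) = 3.80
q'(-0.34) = -3.60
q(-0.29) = 3.61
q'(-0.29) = -4.10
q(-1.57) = 0.67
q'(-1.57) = 8.70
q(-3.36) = -30.93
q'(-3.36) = 26.60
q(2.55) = -48.36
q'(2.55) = -32.50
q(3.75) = -94.56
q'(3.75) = -44.50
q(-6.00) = -136.00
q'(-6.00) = 53.00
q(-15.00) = -1018.00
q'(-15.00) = 143.00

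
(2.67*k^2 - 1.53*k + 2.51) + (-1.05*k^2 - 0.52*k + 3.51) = 1.62*k^2 - 2.05*k + 6.02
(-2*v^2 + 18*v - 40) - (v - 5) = -2*v^2 + 17*v - 35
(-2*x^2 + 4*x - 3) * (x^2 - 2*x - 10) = -2*x^4 + 8*x^3 + 9*x^2 - 34*x + 30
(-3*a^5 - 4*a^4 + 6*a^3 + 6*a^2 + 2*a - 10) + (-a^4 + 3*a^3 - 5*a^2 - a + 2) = -3*a^5 - 5*a^4 + 9*a^3 + a^2 + a - 8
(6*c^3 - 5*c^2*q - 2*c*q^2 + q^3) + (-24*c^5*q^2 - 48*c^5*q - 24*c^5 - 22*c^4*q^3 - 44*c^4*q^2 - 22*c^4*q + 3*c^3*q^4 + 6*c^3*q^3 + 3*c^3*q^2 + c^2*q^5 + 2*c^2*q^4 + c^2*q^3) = -24*c^5*q^2 - 48*c^5*q - 24*c^5 - 22*c^4*q^3 - 44*c^4*q^2 - 22*c^4*q + 3*c^3*q^4 + 6*c^3*q^3 + 3*c^3*q^2 + 6*c^3 + c^2*q^5 + 2*c^2*q^4 + c^2*q^3 - 5*c^2*q - 2*c*q^2 + q^3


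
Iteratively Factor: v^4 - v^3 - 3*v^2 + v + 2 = (v + 1)*(v^3 - 2*v^2 - v + 2) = (v + 1)^2*(v^2 - 3*v + 2) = (v - 1)*(v + 1)^2*(v - 2)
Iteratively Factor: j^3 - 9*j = (j - 3)*(j^2 + 3*j) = (j - 3)*(j + 3)*(j)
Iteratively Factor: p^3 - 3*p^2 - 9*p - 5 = (p + 1)*(p^2 - 4*p - 5) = (p + 1)^2*(p - 5)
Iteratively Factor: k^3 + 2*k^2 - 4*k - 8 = (k - 2)*(k^2 + 4*k + 4) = (k - 2)*(k + 2)*(k + 2)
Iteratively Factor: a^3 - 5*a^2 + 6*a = (a)*(a^2 - 5*a + 6) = a*(a - 3)*(a - 2)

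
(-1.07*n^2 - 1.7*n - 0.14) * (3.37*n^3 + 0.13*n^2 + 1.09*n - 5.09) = -3.6059*n^5 - 5.8681*n^4 - 1.8591*n^3 + 3.5751*n^2 + 8.5004*n + 0.7126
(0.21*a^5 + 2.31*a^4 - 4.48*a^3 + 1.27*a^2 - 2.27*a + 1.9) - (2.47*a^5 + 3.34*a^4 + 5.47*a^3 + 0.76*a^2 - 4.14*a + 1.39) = -2.26*a^5 - 1.03*a^4 - 9.95*a^3 + 0.51*a^2 + 1.87*a + 0.51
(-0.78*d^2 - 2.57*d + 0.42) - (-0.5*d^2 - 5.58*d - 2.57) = -0.28*d^2 + 3.01*d + 2.99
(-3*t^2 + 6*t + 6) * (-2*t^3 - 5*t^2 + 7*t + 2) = 6*t^5 + 3*t^4 - 63*t^3 + 6*t^2 + 54*t + 12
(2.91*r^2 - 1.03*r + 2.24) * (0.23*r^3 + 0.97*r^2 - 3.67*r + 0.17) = 0.6693*r^5 + 2.5858*r^4 - 11.1636*r^3 + 6.4476*r^2 - 8.3959*r + 0.3808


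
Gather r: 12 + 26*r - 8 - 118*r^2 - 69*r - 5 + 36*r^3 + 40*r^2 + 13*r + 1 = 36*r^3 - 78*r^2 - 30*r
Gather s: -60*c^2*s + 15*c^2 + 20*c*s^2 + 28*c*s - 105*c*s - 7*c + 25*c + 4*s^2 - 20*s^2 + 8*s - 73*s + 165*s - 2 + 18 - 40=15*c^2 + 18*c + s^2*(20*c - 16) + s*(-60*c^2 - 77*c + 100) - 24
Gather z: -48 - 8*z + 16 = -8*z - 32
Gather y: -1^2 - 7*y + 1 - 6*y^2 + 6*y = -6*y^2 - y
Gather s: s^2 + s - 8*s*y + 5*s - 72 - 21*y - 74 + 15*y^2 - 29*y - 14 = s^2 + s*(6 - 8*y) + 15*y^2 - 50*y - 160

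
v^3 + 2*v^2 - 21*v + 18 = (v - 3)*(v - 1)*(v + 6)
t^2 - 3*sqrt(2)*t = t*(t - 3*sqrt(2))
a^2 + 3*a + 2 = (a + 1)*(a + 2)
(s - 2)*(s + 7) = s^2 + 5*s - 14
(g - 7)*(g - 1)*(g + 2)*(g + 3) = g^4 - 3*g^3 - 27*g^2 - 13*g + 42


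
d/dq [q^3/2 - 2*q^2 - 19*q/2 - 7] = 3*q^2/2 - 4*q - 19/2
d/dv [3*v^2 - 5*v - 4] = 6*v - 5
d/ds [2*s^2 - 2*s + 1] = 4*s - 2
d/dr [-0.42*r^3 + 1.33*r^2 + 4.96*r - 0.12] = -1.26*r^2 + 2.66*r + 4.96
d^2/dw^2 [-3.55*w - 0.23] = 0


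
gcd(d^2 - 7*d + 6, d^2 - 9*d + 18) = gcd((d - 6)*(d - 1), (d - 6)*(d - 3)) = d - 6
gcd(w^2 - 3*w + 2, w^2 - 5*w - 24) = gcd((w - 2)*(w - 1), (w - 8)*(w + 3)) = 1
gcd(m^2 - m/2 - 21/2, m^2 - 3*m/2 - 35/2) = 1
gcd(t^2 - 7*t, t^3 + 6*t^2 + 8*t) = t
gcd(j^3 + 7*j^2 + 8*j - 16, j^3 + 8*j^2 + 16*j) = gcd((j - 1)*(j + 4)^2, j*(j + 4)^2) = j^2 + 8*j + 16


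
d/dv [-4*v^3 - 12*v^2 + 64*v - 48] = -12*v^2 - 24*v + 64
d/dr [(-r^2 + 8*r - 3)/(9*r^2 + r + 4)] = (-73*r^2 + 46*r + 35)/(81*r^4 + 18*r^3 + 73*r^2 + 8*r + 16)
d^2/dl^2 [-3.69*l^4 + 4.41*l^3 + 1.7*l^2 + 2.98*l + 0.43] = -44.28*l^2 + 26.46*l + 3.4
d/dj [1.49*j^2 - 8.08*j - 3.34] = 2.98*j - 8.08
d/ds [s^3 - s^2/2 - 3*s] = 3*s^2 - s - 3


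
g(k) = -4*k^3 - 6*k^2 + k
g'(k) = -12*k^2 - 12*k + 1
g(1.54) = -27.30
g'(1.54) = -45.94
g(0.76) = -4.46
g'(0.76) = -15.05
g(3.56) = -252.95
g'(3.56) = -193.80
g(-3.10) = 58.40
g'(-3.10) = -77.12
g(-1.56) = -0.98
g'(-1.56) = -9.48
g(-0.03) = -0.04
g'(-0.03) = 1.35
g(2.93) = -149.19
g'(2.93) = -137.18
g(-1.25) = -2.81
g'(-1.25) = -2.75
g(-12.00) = 6036.00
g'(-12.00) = -1583.00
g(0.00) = 0.00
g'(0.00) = 1.00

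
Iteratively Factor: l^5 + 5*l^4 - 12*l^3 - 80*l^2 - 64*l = (l - 4)*(l^4 + 9*l^3 + 24*l^2 + 16*l) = (l - 4)*(l + 1)*(l^3 + 8*l^2 + 16*l) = l*(l - 4)*(l + 1)*(l^2 + 8*l + 16) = l*(l - 4)*(l + 1)*(l + 4)*(l + 4)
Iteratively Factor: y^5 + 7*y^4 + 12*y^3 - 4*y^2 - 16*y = (y + 2)*(y^4 + 5*y^3 + 2*y^2 - 8*y) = (y + 2)^2*(y^3 + 3*y^2 - 4*y) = (y - 1)*(y + 2)^2*(y^2 + 4*y) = (y - 1)*(y + 2)^2*(y + 4)*(y)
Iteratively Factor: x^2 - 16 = (x - 4)*(x + 4)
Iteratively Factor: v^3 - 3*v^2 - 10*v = (v - 5)*(v^2 + 2*v) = v*(v - 5)*(v + 2)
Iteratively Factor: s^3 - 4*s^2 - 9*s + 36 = (s - 3)*(s^2 - s - 12) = (s - 3)*(s + 3)*(s - 4)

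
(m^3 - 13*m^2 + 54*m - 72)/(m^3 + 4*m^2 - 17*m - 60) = (m^2 - 9*m + 18)/(m^2 + 8*m + 15)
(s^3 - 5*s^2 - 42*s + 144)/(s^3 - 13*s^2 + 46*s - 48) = (s + 6)/(s - 2)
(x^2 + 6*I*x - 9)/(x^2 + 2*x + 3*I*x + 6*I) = (x + 3*I)/(x + 2)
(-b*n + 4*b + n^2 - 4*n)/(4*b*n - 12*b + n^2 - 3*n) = (-b*n + 4*b + n^2 - 4*n)/(4*b*n - 12*b + n^2 - 3*n)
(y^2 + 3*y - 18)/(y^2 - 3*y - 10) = (-y^2 - 3*y + 18)/(-y^2 + 3*y + 10)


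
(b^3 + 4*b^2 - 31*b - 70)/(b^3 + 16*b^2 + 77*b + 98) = (b - 5)/(b + 7)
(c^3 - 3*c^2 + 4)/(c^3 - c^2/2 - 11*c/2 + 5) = 2*(c^2 - c - 2)/(2*c^2 + 3*c - 5)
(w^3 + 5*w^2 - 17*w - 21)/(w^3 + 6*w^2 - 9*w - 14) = (w - 3)/(w - 2)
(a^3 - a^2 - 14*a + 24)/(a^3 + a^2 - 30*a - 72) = (a^2 - 5*a + 6)/(a^2 - 3*a - 18)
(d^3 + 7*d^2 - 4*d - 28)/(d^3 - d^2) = (d^3 + 7*d^2 - 4*d - 28)/(d^2*(d - 1))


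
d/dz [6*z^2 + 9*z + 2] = 12*z + 9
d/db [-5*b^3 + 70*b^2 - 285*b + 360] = -15*b^2 + 140*b - 285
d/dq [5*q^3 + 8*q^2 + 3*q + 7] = 15*q^2 + 16*q + 3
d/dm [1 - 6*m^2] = -12*m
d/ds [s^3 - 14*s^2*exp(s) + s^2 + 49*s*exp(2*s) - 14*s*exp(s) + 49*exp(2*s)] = -14*s^2*exp(s) + 3*s^2 + 98*s*exp(2*s) - 42*s*exp(s) + 2*s + 147*exp(2*s) - 14*exp(s)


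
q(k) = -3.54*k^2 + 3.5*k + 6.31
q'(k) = 3.5 - 7.08*k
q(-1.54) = -7.48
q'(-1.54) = 14.40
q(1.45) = 3.94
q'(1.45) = -6.77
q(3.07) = -16.31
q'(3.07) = -18.24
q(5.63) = -86.19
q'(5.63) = -36.36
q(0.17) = 6.80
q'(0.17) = 2.30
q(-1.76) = -10.82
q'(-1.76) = 15.96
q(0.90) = 6.59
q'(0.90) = -2.87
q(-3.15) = -39.84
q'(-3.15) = 25.80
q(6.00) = -100.13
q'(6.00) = -38.98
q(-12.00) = -545.45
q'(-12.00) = 88.46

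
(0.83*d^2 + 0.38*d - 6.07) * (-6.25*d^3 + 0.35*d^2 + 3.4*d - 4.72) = -5.1875*d^5 - 2.0845*d^4 + 40.8925*d^3 - 4.7501*d^2 - 22.4316*d + 28.6504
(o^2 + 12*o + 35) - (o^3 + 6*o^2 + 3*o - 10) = -o^3 - 5*o^2 + 9*o + 45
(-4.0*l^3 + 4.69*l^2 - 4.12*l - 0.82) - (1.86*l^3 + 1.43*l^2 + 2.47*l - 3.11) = -5.86*l^3 + 3.26*l^2 - 6.59*l + 2.29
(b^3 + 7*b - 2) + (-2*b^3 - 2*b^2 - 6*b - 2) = -b^3 - 2*b^2 + b - 4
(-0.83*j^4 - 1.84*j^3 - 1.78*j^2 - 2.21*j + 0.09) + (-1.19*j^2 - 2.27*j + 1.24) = -0.83*j^4 - 1.84*j^3 - 2.97*j^2 - 4.48*j + 1.33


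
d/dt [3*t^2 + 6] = 6*t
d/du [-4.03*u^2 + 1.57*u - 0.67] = 1.57 - 8.06*u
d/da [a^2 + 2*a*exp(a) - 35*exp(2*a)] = 2*a*exp(a) + 2*a - 70*exp(2*a) + 2*exp(a)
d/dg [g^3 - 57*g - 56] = 3*g^2 - 57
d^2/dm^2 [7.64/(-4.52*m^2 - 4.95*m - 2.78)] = (312.176512*m^2 + 341.87472*m - 7.64*(9.04*m + 4.95)*(18.08*m + 9.9) + 192.002368)/(4.52*m^2 + 4.95*m + 2.78)^3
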